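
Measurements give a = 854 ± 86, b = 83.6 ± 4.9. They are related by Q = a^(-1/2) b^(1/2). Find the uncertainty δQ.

0.0182

Products/powers → add relative errors in quadrature, weighted by exponent:
  (−½·δa/a)² = (-0.5×0.101)² = 0.00254;  (½·δb/b)² = (0.5×0.0586)² = 0.000859
δQ/Q = √(0.00339) = 0.0583
Q = 0.313, so δQ = 0.0583 × 0.313 = 0.0182.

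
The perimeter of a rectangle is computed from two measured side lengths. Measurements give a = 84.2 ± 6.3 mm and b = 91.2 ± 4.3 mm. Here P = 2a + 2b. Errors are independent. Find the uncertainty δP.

Absolute uncertainties add in quadrature for a linear combination:
  (2·δa)² = 159;  (2·δb)² = 74.0
δP = √(233) = 15.3 mm

15.3 mm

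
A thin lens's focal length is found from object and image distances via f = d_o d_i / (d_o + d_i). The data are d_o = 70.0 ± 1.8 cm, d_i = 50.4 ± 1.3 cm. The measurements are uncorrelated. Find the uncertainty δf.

∂f/∂d_o = (d_i/(d_o+d_i))² = 0.175;  ∂f/∂d_i = (d_o/(d_o+d_i))² = 0.338
δf = √((∂f/∂d_o · δd_o)² + (∂f/∂d_i · δd_i)²) = √(0.0995 + 0.193) = 0.541 cm

0.541 cm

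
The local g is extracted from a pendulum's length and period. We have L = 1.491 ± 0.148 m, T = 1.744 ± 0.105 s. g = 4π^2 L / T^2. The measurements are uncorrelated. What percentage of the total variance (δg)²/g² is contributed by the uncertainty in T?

59.5%

(δg/g)² = (1·δL/L)² + (-2·δT/T)²
  L term: (1×0.0993)² = 0.00985
  T term: (-2×0.0602)² = 0.0145
Total = 0.0244. Share from T = 0.0145/0.0244 = 0.595.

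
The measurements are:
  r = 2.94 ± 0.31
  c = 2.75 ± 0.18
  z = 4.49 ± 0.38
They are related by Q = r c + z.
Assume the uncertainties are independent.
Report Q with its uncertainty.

Let p = r·c = 8.08. δp/p = √((1·δr/r)² + (1·δc/c)²) = √(0.0111 + 0.00428) = 0.124, so δp = 1.00.
Q = p + z: δQ = √(δp² + δz²) = √(1.01 + 0.144) = 1.07
Q = 12.6.

12.6 ± 1.07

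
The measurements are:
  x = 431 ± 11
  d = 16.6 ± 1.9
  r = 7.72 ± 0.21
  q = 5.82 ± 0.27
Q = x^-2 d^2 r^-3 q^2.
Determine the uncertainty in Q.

For a monomial Q ∝ x^-2, d^2, r^-3, q^2, fractional errors add in quadrature:
  (-2·δx/x)² = (-2×0.0255)² = 0.00261;  (2·δd/d)² = (2×0.114)² = 0.0524;  (-3·δr/r)² = (-3×0.0272)² = 0.00666;  (2·δq/q)² = (2×0.0464)² = 0.00861
δQ/Q = √(0.0703) = 0.265
Q = 0.000109, so δQ = 0.265 × 0.000109 = 2.9e-05.

2.9e-05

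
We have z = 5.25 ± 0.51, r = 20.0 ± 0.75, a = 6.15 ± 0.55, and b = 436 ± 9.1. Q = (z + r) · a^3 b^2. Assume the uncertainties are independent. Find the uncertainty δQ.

3.06e+08

Let u = z + r = 25.2. δu = √(δz² + δr²) = √(0.260 + 0.562) = 0.907, so δu/u = 0.0359.
Q is then a monomial in u, a, b:
δQ/Q = √((δu/u)² + (3·δa/a)² + (2·δb/b)²) = √(0.00129 + 0.0720 + 0.00174) = 0.274
Q = 1.12e+09, so δQ = 0.274 × 1.12e+09 = 3.06e+08.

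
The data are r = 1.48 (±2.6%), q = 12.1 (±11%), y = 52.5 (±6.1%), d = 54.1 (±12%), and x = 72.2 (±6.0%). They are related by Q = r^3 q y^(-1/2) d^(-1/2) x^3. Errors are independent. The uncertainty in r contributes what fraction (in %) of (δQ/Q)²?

(δQ/Q)² = (3·δr/r)² + (1·δq/q)² + (−½·δy/y)² + (−½·δd/d)² + (3·δx/x)²
  r term: (3×0.0260)² = 0.00608
  q term: (1×0.110)² = 0.0121
  y term: (-0.5×0.0610)² = 0.000930
  d term: (-0.5×0.120)² = 0.00360
  x term: (3×0.0600)² = 0.0324
Total = 0.0551. Share from r = 0.00608/0.0551 = 0.110.

11.0%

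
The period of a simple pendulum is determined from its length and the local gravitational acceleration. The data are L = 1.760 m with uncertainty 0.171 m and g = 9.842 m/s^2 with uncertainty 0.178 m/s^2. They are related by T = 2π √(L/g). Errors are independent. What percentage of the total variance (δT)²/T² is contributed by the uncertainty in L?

96.7%

(δT/T)² = (½·δL/L)² + (−½·δg/g)²
  L term: (0.5×0.0972)² = 0.00236
  g term: (-0.5×0.0181)² = 8.18e-05
Total = 0.00244. Share from L = 0.00236/0.00244 = 0.967.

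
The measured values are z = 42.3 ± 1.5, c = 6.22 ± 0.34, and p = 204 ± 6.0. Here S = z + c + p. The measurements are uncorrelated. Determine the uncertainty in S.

6.19

For a sum/difference, combine absolute errors in quadrature:
  (δz)² = 2.25;  (δc)² = 0.116;  (δp)² = 36.0
δS = √(38.4) = 6.19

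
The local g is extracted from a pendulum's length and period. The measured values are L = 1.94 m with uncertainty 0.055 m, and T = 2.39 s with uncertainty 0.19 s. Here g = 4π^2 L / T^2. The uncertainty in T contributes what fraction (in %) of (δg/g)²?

(δg/g)² = (1·δL/L)² + (-2·δT/T)²
  L term: (1×0.0284)² = 0.000804
  T term: (-2×0.0795)² = 0.0253
Total = 0.0261. Share from T = 0.0253/0.0261 = 0.969.

96.9%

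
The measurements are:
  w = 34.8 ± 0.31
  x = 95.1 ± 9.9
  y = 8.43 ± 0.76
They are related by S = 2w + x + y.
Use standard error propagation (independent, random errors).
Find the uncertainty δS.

9.95

For a sum/difference, combine absolute errors in quadrature:
  (2·δw)² = 0.384;  (δx)² = 98.0;  (δy)² = 0.578
δS = √(99.0) = 9.95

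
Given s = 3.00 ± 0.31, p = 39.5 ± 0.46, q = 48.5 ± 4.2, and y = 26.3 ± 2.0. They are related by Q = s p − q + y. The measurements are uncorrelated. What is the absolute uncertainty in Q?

Let w = s·p = 118. δw/w = √((1·δs/s)² + (1·δp/p)²) = √(0.0107 + 0.000136) = 0.104, so δw = 12.3.
Q = w − q + y: δQ = √(δw² + δq² + δy²) = √(152 + 17.6 + 4.00) = 13.2

13.2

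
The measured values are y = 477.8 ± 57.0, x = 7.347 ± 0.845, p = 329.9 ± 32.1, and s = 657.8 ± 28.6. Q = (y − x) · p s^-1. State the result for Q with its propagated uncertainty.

235.9 ± 38.1

Let u = y − x = 470.5. δu = √(δy² + δx²) = √(3250 + 0.714) = 57.0, so δu/u = 0.121.
Q is then a monomial in u, p, s:
δQ/Q = √((δu/u)² + (1·δp/p)² + (-1·δs/s)²) = √(0.0147 + 0.00947 + 0.00189) = 0.161
Q = 235.9, so δQ = 0.161 × 235.9 = 38.1.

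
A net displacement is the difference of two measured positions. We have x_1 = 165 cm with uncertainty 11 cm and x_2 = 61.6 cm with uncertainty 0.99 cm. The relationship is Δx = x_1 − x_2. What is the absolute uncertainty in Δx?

11.0 cm

For a sum/difference, combine absolute errors in quadrature:
  (δx_1)² = 121;  (δx_2)² = 0.980
δΔx = √(122) = 11.0 cm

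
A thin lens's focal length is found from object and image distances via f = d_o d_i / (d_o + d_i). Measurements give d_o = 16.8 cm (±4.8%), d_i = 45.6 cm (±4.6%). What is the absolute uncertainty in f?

∂f/∂d_o = (d_i/(d_o+d_i))² = 0.534;  ∂f/∂d_i = (d_o/(d_o+d_i))² = 0.0725
δf = √((∂f/∂d_o · δd_o)² + (∂f/∂d_i · δd_i)²) = √(0.185 + 0.0231) = 0.457 cm

0.457 cm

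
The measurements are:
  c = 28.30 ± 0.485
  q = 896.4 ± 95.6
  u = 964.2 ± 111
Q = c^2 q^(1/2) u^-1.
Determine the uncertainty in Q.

Q is a product of powers, so relative uncertainties combine in quadrature:
  (2·δc/c)² = (2×0.0171)² = 0.00117;  (½·δq/q)² = (0.5×0.107)² = 0.00284;  (-1·δu/u)² = (-1×0.115)² = 0.0133
δQ/Q = √(0.0173) = 0.131
Q = 24.87, so δQ = 0.131 × 24.87 = 3.27.

3.27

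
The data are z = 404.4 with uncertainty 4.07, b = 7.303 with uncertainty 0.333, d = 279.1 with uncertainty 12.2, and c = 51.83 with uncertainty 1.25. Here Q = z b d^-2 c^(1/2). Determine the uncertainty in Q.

Each factor contributes (exponent × relative error)² to (δQ/Q)²:
  (1·δz/z)² = (1×0.0101)² = 0.000101;  (1·δb/b)² = (1×0.0456)² = 0.00208;  (-2·δd/d)² = (-2×0.0437)² = 0.00764;  (½·δc/c)² = (0.5×0.0241)² = 0.000145
δQ/Q = √(0.00997) = 0.0998
Q = 0.2730, so δQ = 0.0998 × 0.2730 = 0.0273.

0.0273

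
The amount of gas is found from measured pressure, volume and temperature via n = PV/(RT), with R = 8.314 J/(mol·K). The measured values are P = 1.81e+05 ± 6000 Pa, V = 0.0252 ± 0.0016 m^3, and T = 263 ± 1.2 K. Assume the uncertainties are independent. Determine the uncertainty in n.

n is a product of powers, so relative uncertainties combine in quadrature:
  (1·δP/P)² = (1×0.0331)² = 0.00110;  (1·δV/V)² = (1×0.0635)² = 0.00403;  (-1·δT/T)² = (-1×0.00456)² = 2.08e-05
δn/n = √(0.00515) = 0.0718
n = 2.09 mol, so δn = 0.0718 × 2.09 = 0.150 mol.

0.150 mol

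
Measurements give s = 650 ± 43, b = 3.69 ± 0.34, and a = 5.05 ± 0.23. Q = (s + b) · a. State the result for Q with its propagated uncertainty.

Let u = s + b = 654. δu = √(δs² + δb²) = √(1850 + 0.116) = 43.0, so δu/u = 0.0658.
Q is then a monomial in u, a:
δQ/Q = √((δu/u)² + (1·δa/a)²) = √(0.00433 + 0.00207) = 0.0800
Q = 3300, so δQ = 0.0800 × 3300 = 264.

3300 ± 264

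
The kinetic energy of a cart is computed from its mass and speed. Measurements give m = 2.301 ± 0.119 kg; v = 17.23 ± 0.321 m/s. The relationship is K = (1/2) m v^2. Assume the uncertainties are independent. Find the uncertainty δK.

Products/powers → add relative errors in quadrature, weighted by exponent:
  (1·δm/m)² = (1×0.0517)² = 0.00267;  (2·δv/v)² = (2×0.0186)² = 0.00139
δK/K = √(0.00406) = 0.0637
K = 341.6 J, so δK = 0.0637 × 341.6 = 21.8 J.

21.8 J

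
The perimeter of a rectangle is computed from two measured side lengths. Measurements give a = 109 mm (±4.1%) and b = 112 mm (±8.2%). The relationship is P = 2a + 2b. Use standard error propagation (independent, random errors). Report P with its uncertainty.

Each term contributes (cᵢ δxᵢ)² to (δP)²:
  (2·δa)² = 79.9;  (2·δb)² = 337
δP = √(417) = 20.4 mm
P = 442 mm.

442 ± 20.4 mm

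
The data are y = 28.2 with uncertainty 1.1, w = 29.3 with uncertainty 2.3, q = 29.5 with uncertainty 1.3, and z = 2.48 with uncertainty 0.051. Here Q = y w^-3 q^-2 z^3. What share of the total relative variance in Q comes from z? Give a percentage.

5.55%

(δQ/Q)² = (1·δy/y)² + (-3·δw/w)² + (-2·δq/q)² + (3·δz/z)²
  y term: (1×0.0390)² = 0.00152
  w term: (-3×0.0785)² = 0.0555
  q term: (-2×0.0441)² = 0.00777
  z term: (3×0.0206)² = 0.00381
Total = 0.0686. Share from z = 0.00381/0.0686 = 0.0555.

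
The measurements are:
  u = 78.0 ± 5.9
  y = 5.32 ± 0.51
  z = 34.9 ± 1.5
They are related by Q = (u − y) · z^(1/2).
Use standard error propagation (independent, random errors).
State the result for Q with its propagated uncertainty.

Let w = u − y = 72.7. δw = √(δu² + δy²) = √(34.8 + 0.260) = 5.92, so δw/w = 0.0815.
Q is then a monomial in w, z:
δQ/Q = √((δw/w)² + (½·δz/z)²) = √(0.00664 + 0.000462) = 0.0843
Q = 429, so δQ = 0.0843 × 429 = 36.2.

429 ± 36.2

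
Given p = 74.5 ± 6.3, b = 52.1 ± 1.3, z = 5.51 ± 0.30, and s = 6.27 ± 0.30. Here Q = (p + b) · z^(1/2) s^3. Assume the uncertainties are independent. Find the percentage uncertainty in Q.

15.5%

Let u = p + b = 127. δu = √(δp² + δb²) = √(39.7 + 1.69) = 6.43, so δu/u = 0.0508.
Q is then a monomial in u, z, s:
δQ/Q = √((δu/u)² + (½·δz/z)² + (3·δs/s)²) = √(0.00258 + 0.000741 + 0.0206) = 0.155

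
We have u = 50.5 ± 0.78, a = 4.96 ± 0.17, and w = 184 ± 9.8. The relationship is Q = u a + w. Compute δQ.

13.6

Let p = u·a = 250. δp/p = √((1·δu/u)² + (1·δa/a)²) = √(0.000239 + 0.00117) = 0.0376, so δp = 9.42.
Q = p + w: δQ = √(δp² + δw²) = √(88.7 + 96.0) = 13.6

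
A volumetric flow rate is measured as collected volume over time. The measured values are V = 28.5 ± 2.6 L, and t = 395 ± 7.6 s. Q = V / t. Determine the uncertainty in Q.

0.00673 L/s

Relative error in a monomial: (δQ/Q)² = Σ (nᵢ · δxᵢ/xᵢ)².
  (1·δV/V)² = (1×0.0912)² = 0.00832;  (-1·δt/t)² = (-1×0.0192)² = 0.000370
δQ/Q = √(0.00869) = 0.0932
Q = 0.0722 L/s, so δQ = 0.0932 × 0.0722 = 0.00673 L/s.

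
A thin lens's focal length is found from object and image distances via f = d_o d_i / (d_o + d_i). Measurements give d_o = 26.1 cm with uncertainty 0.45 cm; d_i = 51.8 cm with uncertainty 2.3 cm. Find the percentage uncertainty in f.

1.88%

∂f/∂d_o = (d_i/(d_o+d_i))² = 0.442;  ∂f/∂d_i = (d_o/(d_o+d_i))² = 0.112
δf = √((∂f/∂d_o · δd_o)² + (∂f/∂d_i · δd_i)²) = √(0.0396 + 0.0667) = 0.326 cm
f = 17.4 cm, so δf/f = 0.326/17.4 = 0.0188.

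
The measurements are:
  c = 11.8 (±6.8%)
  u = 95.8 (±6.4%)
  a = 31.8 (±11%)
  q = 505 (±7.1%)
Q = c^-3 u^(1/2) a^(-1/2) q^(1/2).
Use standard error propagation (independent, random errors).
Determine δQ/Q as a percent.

Since Q is a product/quotient, work with relative uncertainties:
  (-3·δc/c)² = (-3×0.0680)² = 0.0416;  (½·δu/u)² = (0.5×0.0640)² = 0.00102;  (−½·δa/a)² = (-0.5×0.110)² = 0.00302;  (½·δq/q)² = (0.5×0.0710)² = 0.00126
δQ/Q = √(0.0469) = 0.217

21.7%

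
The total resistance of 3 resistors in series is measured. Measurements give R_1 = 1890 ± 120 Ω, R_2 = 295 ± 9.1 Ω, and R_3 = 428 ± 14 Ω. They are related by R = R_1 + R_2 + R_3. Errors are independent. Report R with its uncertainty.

2610 ± 121 Ω

R is a linear combination, so absolute uncertainties add in quadrature:
  (δR_1)² = 14400;  (δR_2)² = 82.8;  (δR_3)² = 196
δR = √(14700) = 121 Ω
R = 2610 Ω.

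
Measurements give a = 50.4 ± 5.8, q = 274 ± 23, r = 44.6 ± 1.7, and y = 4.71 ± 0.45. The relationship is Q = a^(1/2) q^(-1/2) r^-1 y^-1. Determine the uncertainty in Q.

For a monomial Q ∝ a^(1/2), q^(-1/2), r^-1, y^-1, fractional errors add in quadrature:
  (½·δa/a)² = (0.5×0.115)² = 0.00331;  (−½·δq/q)² = (-0.5×0.0839)² = 0.00176;  (-1·δr/r)² = (-1×0.0381)² = 0.00145;  (-1·δy/y)² = (-1×0.0955)² = 0.00913
δQ/Q = √(0.0157) = 0.125
Q = 0.00204, so δQ = 0.125 × 0.00204 = 0.000255.

0.000255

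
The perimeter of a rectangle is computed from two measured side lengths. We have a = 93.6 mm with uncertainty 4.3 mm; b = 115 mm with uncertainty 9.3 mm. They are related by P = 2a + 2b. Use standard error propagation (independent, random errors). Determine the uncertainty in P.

Each term contributes (cᵢ δxᵢ)² to (δP)²:
  (2·δa)² = 74.0;  (2·δb)² = 346
δP = √(420) = 20.5 mm

20.5 mm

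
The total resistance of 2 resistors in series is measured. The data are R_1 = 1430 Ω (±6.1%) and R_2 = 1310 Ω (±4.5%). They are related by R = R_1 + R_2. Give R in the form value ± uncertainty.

Sums and differences: (δR)² = Σ (cᵢ δxᵢ)².
  (δR_1)² = 7610;  (δR_2)² = 3480
δR = √(11100) = 105 Ω
R = 2740 Ω.

2740 ± 105 Ω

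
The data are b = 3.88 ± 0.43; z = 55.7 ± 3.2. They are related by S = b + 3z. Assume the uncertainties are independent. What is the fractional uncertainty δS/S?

0.0562

Sums and differences: (δS)² = Σ (cᵢ δxᵢ)².
  (δb)² = 0.185;  (3·δz)² = 92.2
δS = √(92.3) = 9.61
S = 171, so δS/S = 9.61/171 = 0.0562.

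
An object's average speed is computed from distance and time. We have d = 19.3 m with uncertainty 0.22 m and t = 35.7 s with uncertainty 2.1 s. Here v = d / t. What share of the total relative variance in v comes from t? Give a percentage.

(δv/v)² = (1·δd/d)² + (-1·δt/t)²
  d term: (1×0.0114)² = 0.000130
  t term: (-1×0.0588)² = 0.00346
Total = 0.00359. Share from t = 0.00346/0.00359 = 0.964.

96.4%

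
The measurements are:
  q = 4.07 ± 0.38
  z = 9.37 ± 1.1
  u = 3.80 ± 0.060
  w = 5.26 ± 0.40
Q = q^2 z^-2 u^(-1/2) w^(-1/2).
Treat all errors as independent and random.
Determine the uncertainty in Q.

For a monomial Q ∝ q^2, z^-2, u^(-1/2), w^(-1/2), fractional errors add in quadrature:
  (2·δq/q)² = (2×0.0934)² = 0.0349;  (-2·δz/z)² = (-2×0.117)² = 0.0551;  (−½·δu/u)² = (-0.5×0.0158)² = 6.23e-05;  (−½·δw/w)² = (-0.5×0.0760)² = 0.00145
δQ/Q = √(0.0915) = 0.302
Q = 0.0422, so δQ = 0.302 × 0.0422 = 0.0128.

0.0128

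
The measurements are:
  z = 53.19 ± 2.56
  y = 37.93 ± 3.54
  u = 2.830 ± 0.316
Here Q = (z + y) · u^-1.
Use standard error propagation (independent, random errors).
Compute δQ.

3.91

Let w = z + y = 91.12. δw = √(δz² + δy²) = √(6.55 + 12.5) = 4.37, so δw/w = 0.0479.
Q is then a monomial in w, u:
δQ/Q = √((δw/w)² + (-1·δu/u)²) = √(0.00230 + 0.0125) = 0.122
Q = 32.20, so δQ = 0.122 × 32.20 = 3.91.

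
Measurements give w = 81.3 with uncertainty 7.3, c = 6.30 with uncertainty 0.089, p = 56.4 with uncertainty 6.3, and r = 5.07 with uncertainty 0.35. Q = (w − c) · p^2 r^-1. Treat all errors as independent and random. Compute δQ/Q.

0.253

Let u = w − c = 75.0. δu = √(δw² + δc²) = √(53.3 + 0.00792) = 7.30, so δu/u = 0.0973.
Q is then a monomial in u, p, r:
δQ/Q = √((δu/u)² + (2·δp/p)² + (-1·δr/r)²) = √(0.00948 + 0.0499 + 0.00477) = 0.253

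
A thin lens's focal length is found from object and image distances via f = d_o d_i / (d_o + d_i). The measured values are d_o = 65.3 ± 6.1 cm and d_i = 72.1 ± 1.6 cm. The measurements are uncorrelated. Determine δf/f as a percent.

5.01%

∂f/∂d_o = (d_i/(d_o+d_i))² = 0.275;  ∂f/∂d_i = (d_o/(d_o+d_i))² = 0.226
δf = √((∂f/∂d_o · δd_o)² + (∂f/∂d_i · δd_i)²) = √(2.82 + 0.131) = 1.72 cm
f = 34.3 cm, so δf/f = 1.72/34.3 = 0.0501.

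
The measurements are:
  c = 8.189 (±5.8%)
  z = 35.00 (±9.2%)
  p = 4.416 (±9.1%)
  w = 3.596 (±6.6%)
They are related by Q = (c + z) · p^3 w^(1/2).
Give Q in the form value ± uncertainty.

Let u = c + z = 43.19. δu = √(δc² + δz²) = √(0.226 + 10.4) = 3.25, so δu/u = 0.0754.
Q is then a monomial in u, p, w:
δQ/Q = √((δu/u)² + (3·δp/p)² + (½·δw/w)²) = √(0.00568 + 0.0745 + 0.00109) = 0.285
Q = 7053, so δQ = 0.285 × 7053 = 2010.

7053 ± 2010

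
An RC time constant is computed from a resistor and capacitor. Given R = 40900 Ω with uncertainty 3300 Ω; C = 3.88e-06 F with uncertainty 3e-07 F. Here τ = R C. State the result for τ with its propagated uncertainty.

0.159 ± 0.0177 s

Products/powers → add relative errors in quadrature, weighted by exponent:
  (1·δR/R)² = (1×0.0807)² = 0.00651;  (1·δC/C)² = (1×0.0773)² = 0.00598
δτ/τ = √(0.0125) = 0.112
τ = 0.159 s, so δτ = 0.112 × 0.159 = 0.0177 s.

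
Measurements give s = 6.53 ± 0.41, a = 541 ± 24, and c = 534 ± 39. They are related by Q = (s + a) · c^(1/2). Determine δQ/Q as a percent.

5.71%

Let u = s + a = 548. δu = √(δs² + δa²) = √(0.168 + 576) = 24.0, so δu/u = 0.0438.
Q is then a monomial in u, c:
δQ/Q = √((δu/u)² + (½·δc/c)²) = √(0.00192 + 0.00133) = 0.0571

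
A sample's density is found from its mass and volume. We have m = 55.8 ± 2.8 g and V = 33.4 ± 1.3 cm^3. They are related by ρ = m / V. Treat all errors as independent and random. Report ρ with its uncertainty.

Each factor contributes (exponent × relative error)² to (δρ/ρ)²:
  (1·δm/m)² = (1×0.0502)² = 0.00252;  (-1·δV/V)² = (-1×0.0389)² = 0.00151
δρ/ρ = √(0.00403) = 0.0635
ρ = 1.67 g/cm^3, so δρ = 0.0635 × 1.67 = 0.106 g/cm^3.

1.67 ± 0.106 g/cm^3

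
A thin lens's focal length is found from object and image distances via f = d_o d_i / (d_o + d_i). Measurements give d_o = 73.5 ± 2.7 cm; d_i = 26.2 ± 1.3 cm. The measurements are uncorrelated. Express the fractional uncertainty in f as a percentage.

3.78%

∂f/∂d_o = (d_i/(d_o+d_i))² = 0.0691;  ∂f/∂d_i = (d_o/(d_o+d_i))² = 0.543
δf = √((∂f/∂d_o · δd_o)² + (∂f/∂d_i · δd_i)²) = √(0.0348 + 0.499) = 0.731 cm
f = 19.3 cm, so δf/f = 0.731/19.3 = 0.0378.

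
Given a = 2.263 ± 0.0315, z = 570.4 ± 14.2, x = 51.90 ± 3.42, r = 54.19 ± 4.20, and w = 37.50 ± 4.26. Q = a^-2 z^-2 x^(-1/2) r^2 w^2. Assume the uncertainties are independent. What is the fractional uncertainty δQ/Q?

0.283

Q is a product of powers, so relative uncertainties combine in quadrature:
  (-2·δa/a)² = (-2×0.0139)² = 0.000775;  (-2·δz/z)² = (-2×0.0249)² = 0.00248;  (−½·δx/x)² = (-0.5×0.0659)² = 0.00109;  (2·δr/r)² = (2×0.0775)² = 0.0240;  (2·δw/w)² = (2×0.114)² = 0.0516
δQ/Q = √(0.0800) = 0.283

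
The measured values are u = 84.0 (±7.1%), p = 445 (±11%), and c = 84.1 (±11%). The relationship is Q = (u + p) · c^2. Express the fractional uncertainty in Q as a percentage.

23.9%

Let w = u + p = 529. δw = √(δu² + δp²) = √(35.6 + 2400) = 49.3, so δw/w = 0.0932.
Q is then a monomial in w, c:
δQ/Q = √((δw/w)² + (2·δc/c)²) = √(0.00869 + 0.0484) = 0.239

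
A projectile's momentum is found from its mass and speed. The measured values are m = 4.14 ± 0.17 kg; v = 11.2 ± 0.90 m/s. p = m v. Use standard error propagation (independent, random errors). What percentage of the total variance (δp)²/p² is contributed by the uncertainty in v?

79.3%

(δp/p)² = (1·δm/m)² + (1·δv/v)²
  m term: (1×0.0411)² = 0.00169
  v term: (1×0.0804)² = 0.00646
Total = 0.00814. Share from v = 0.00646/0.00814 = 0.793.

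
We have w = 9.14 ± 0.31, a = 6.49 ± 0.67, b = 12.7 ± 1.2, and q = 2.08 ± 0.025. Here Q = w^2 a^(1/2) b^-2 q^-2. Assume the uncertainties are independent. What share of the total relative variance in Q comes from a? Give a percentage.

(δQ/Q)² = (2·δw/w)² + (½·δa/a)² + (-2·δb/b)² + (-2·δq/q)²
  w term: (2×0.0339)² = 0.00460
  a term: (0.5×0.103)² = 0.00266
  b term: (-2×0.0945)² = 0.0357
  q term: (-2×0.0120)² = 0.000578
Total = 0.0436. Share from a = 0.00266/0.0436 = 0.0612.

6.12%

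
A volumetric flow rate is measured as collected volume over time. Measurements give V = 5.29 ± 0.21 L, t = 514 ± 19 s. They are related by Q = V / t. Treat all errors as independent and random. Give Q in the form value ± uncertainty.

Each factor contributes (exponent × relative error)² to (δQ/Q)²:
  (1·δV/V)² = (1×0.0397)² = 0.00158;  (-1·δt/t)² = (-1×0.0370)² = 0.00137
δQ/Q = √(0.00294) = 0.0542
Q = 0.0103 L/s, so δQ = 0.0542 × 0.0103 = 0.000558 L/s.

0.0103 ± 0.000558 L/s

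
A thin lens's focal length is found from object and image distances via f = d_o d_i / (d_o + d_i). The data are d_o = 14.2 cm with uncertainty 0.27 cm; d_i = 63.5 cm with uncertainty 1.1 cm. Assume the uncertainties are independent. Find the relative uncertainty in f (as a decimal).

0.0159

∂f/∂d_o = (d_i/(d_o+d_i))² = 0.668;  ∂f/∂d_i = (d_o/(d_o+d_i))² = 0.0334
δf = √((∂f/∂d_o · δd_o)² + (∂f/∂d_i · δd_i)²) = √(0.0325 + 0.00135) = 0.184 cm
f = 11.6 cm, so δf/f = 0.184/11.6 = 0.0159.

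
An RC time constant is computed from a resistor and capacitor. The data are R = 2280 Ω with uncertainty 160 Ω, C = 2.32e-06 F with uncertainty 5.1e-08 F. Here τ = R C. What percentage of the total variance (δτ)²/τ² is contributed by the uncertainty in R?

(δτ/τ)² = (1·δR/R)² + (1·δC/C)²
  R term: (1×0.0702)² = 0.00492
  C term: (1×0.0220)² = 0.000483
Total = 0.00541. Share from R = 0.00492/0.00541 = 0.911.

91.1%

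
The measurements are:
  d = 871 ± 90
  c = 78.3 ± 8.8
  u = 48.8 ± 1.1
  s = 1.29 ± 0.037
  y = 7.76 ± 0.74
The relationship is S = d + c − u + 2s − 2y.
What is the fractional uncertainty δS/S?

Each term contributes (cᵢ δxᵢ)² to (δS)²:
  (δd)² = 8100;  (δc)² = 77.4;  (δu)² = 1.21;  (2·δs)² = 0.00548;  (2·δy)² = 2.19
δS = √(8180) = 90.4
S = 888, so δS/S = 90.4/888 = 0.102.

0.102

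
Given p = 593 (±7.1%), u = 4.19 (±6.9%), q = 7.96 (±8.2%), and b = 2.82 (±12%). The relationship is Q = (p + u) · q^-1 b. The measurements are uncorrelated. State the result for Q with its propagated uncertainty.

Let w = p + u = 597. δw = √(δp² + δu²) = √(1770 + 0.0836) = 42.1, so δw/w = 0.0705.
Q is then a monomial in w, q, b:
δQ/Q = √((δw/w)² + (-1·δq/q)² + (1·δb/b)²) = √(0.00497 + 0.00672 + 0.0144) = 0.162
Q = 212, so δQ = 0.162 × 212 = 34.2.

212 ± 34.2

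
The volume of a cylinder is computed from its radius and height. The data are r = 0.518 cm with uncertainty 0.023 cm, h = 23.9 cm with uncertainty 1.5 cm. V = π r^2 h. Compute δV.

2.19 cm^3

Since V is a product/quotient, work with relative uncertainties:
  (2·δr/r)² = (2×0.0444)² = 0.00789;  (1·δh/h)² = (1×0.0628)² = 0.00394
δV/V = √(0.0118) = 0.109
V = 20.1 cm^3, so δV = 0.109 × 20.1 = 2.19 cm^3.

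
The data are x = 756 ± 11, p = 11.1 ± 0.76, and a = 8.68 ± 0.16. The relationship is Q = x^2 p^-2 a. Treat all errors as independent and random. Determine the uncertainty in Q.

5690

For a monomial Q ∝ x^2, p^-2, a, fractional errors add in quadrature:
  (2·δx/x)² = (2×0.0146)² = 0.000847;  (-2·δp/p)² = (-2×0.0685)² = 0.0188;  (1·δa/a)² = (1×0.0184)² = 0.000340
δQ/Q = √(0.0199) = 0.141
Q = 40300, so δQ = 0.141 × 40300 = 5690.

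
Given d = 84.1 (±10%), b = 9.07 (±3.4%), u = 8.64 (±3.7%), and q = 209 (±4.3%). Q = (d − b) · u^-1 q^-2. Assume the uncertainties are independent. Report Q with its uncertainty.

(1.99 ± 0.290) × 10^-4

Let w = d − b = 75.0. δw = √(δd² + δb²) = √(70.7 + 0.0951) = 8.42, so δw/w = 0.112.
Q is then a monomial in w, u, q:
δQ/Q = √((δw/w)² + (-1·δu/u)² + (-2·δq/q)²) = √(0.0126 + 0.00137 + 0.00740) = 0.146
Q = 0.000199, so δQ = 0.146 × 0.000199 = 2.9e-05.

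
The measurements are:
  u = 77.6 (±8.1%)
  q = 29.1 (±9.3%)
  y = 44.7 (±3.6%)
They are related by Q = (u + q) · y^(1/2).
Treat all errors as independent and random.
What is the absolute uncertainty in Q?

47.5

Let w = u + q = 107. δw = √(δu² + δq²) = √(39.5 + 7.32) = 6.84, so δw/w = 0.0641.
Q is then a monomial in w, y:
δQ/Q = √((δw/w)² + (½·δy/y)²) = √(0.00411 + 0.000324) = 0.0666
Q = 713, so δQ = 0.0666 × 713 = 47.5.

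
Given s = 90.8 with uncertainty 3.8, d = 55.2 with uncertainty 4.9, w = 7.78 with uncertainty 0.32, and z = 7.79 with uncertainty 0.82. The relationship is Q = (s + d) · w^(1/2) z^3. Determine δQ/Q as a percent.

31.9%

Let u = s + d = 146. δu = √(δs² + δd²) = √(14.4 + 24.0) = 6.20, so δu/u = 0.0425.
Q is then a monomial in u, w, z:
δQ/Q = √((δu/u)² + (½·δw/w)² + (3·δz/z)²) = √(0.00180 + 0.000423 + 0.0997) = 0.319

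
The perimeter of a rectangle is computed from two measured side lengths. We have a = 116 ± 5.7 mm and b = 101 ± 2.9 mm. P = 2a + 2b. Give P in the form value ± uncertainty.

434 ± 12.8 mm

For a sum/difference, combine absolute errors in quadrature:
  (2·δa)² = 130;  (2·δb)² = 33.6
δP = √(164) = 12.8 mm
P = 434 mm.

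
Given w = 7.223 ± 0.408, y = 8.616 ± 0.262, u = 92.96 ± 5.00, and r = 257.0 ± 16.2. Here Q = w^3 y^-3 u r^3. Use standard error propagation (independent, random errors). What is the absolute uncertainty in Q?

For a monomial Q ∝ w^3, y^-3, u, r^3, fractional errors add in quadrature:
  (3·δw/w)² = (3×0.0565)² = 0.0287;  (-3·δy/y)² = (-3×0.0304)² = 0.00832;  (1·δu/u)² = (1×0.0538)² = 0.00289;  (3·δr/r)² = (3×0.0630)² = 0.0358
δQ/Q = √(0.0757) = 0.275
Q = 9.297e+08, so δQ = 0.275 × 9.297e+08 = 2.56e+08.

2.56e+08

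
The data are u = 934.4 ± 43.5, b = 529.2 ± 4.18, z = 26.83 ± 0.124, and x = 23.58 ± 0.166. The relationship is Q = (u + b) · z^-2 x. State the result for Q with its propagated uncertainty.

47.94 ± 1.54

Let w = u + b = 1464. δw = √(δu² + δb²) = √(1890 + 17.5) = 43.7, so δw/w = 0.0299.
Q is then a monomial in w, z, x:
δQ/Q = √((δw/w)² + (-2·δz/z)² + (1·δx/x)²) = √(0.000892 + 8.54e-05 + 4.96e-05) = 0.0320
Q = 47.94, so δQ = 0.0320 × 47.94 = 1.54.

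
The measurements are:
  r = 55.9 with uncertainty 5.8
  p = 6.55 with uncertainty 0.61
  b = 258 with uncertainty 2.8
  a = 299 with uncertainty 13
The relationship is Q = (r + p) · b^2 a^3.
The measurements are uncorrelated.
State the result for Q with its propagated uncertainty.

(1.11 ± 0.180) × 10^14

Let u = r + p = 62.4. δu = √(δr² + δp²) = √(33.6 + 0.372) = 5.83, so δu/u = 0.0934.
Q is then a monomial in u, b, a:
δQ/Q = √((δu/u)² + (2·δb/b)² + (3·δa/a)²) = √(0.00872 + 0.000471 + 0.0170) = 0.162
Q = 1.11e+14, so δQ = 0.162 × 1.11e+14 = 1.8e+13.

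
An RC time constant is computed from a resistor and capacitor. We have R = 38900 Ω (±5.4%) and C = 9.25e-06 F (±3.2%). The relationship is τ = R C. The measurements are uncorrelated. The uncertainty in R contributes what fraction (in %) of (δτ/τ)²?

(δτ/τ)² = (1·δR/R)² + (1·δC/C)²
  R term: (1×0.0540)² = 0.00292
  C term: (1×0.0320)² = 0.00102
Total = 0.00394. Share from R = 0.00292/0.00394 = 0.740.

74.0%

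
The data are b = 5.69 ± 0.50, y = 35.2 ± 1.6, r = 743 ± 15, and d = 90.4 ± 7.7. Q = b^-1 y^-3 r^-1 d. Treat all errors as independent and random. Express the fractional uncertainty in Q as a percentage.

18.4%

Relative error in a monomial: (δQ/Q)² = Σ (nᵢ · δxᵢ/xᵢ)².
  (-1·δb/b)² = (-1×0.0879)² = 0.00772;  (-3·δy/y)² = (-3×0.0455)² = 0.0186;  (-1·δr/r)² = (-1×0.0202)² = 0.000408;  (1·δd/d)² = (1×0.0852)² = 0.00726
δQ/Q = √(0.0340) = 0.184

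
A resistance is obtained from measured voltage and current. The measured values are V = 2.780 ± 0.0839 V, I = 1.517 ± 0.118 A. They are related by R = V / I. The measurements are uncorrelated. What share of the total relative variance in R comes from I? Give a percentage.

86.9%

(δR/R)² = (1·δV/V)² + (-1·δI/I)²
  V term: (1×0.0302)² = 0.000911
  I term: (-1×0.0778)² = 0.00605
Total = 0.00696. Share from I = 0.00605/0.00696 = 0.869.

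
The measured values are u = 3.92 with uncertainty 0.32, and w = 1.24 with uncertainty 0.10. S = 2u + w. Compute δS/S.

S is a linear combination, so absolute uncertainties add in quadrature:
  (2·δu)² = 0.410;  (δw)² = 0.0100
δS = √(0.420) = 0.648
S = 9.08, so δS/S = 0.648/9.08 = 0.0713.

0.0713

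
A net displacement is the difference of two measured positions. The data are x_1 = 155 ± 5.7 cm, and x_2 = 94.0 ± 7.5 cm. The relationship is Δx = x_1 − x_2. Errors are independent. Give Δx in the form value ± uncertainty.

61.0 ± 9.42 cm

Δx is a linear combination, so absolute uncertainties add in quadrature:
  (δx_1)² = 32.5;  (δx_2)² = 56.2
δΔx = √(88.7) = 9.42 cm
Δx = 61.0 cm.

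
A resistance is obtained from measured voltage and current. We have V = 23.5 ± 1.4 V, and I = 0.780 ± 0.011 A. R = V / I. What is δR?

Since R is a product/quotient, work with relative uncertainties:
  (1·δV/V)² = (1×0.0596)² = 0.00355;  (-1·δI/I)² = (-1×0.0141)² = 0.000199
δR/R = √(0.00375) = 0.0612
R = 30.1 Ω, so δR = 0.0612 × 30.1 = 1.84 Ω.

1.84 Ω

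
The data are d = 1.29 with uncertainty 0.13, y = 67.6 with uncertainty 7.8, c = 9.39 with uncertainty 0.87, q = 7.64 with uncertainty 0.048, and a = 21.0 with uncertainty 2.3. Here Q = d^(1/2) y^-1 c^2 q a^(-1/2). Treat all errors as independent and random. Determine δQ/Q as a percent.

Each factor contributes (exponent × relative error)² to (δQ/Q)²:
  (½·δd/d)² = (0.5×0.101)² = 0.00254;  (-1·δy/y)² = (-1×0.115)² = 0.0133;  (2·δc/c)² = (2×0.0927)² = 0.0343;  (1·δq/q)² = (1×0.00628)² = 3.95e-05;  (−½·δa/a)² = (-0.5×0.110)² = 0.00300
δQ/Q = √(0.0532) = 0.231

23.1%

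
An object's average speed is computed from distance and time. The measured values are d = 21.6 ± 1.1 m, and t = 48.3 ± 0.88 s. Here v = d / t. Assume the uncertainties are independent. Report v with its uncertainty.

0.447 ± 0.0242 m/s

Relative error in a monomial: (δv/v)² = Σ (nᵢ · δxᵢ/xᵢ)².
  (1·δd/d)² = (1×0.0509)² = 0.00259;  (-1·δt/t)² = (-1×0.0182)² = 0.000332
δv/v = √(0.00293) = 0.0541
v = 0.447 m/s, so δv = 0.0541 × 0.447 = 0.0242 m/s.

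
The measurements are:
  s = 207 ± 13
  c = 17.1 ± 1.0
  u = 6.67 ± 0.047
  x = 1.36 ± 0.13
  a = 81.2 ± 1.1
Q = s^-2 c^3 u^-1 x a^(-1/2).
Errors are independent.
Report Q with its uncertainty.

Q is a product of powers, so relative uncertainties combine in quadrature:
  (-2·δs/s)² = (-2×0.0628)² = 0.0158;  (3·δc/c)² = (3×0.0585)² = 0.0308;  (-1·δu/u)² = (-1×0.00705)² = 4.97e-05;  (1·δx/x)² = (1×0.0956)² = 0.00914;  (−½·δa/a)² = (-0.5×0.0135)² = 4.59e-05
δQ/Q = √(0.0558) = 0.236
Q = 0.00264, so δQ = 0.236 × 0.00264 = 0.000624.

0.00264 ± 0.000624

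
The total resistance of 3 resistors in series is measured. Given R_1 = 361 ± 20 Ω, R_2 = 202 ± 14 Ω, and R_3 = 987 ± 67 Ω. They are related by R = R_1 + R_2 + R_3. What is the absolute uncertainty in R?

71.3 Ω

Absolute uncertainties add in quadrature for a linear combination:
  (δR_1)² = 400;  (δR_2)² = 196;  (δR_3)² = 4490
δR = √(5080) = 71.3 Ω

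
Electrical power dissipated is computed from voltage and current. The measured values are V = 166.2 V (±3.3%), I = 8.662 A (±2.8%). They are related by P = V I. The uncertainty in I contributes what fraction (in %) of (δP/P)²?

41.9%

(δP/P)² = (1·δV/V)² + (1·δI/I)²
  V term: (1×0.0330)² = 0.00109
  I term: (1×0.0280)² = 0.000784
Total = 0.00187. Share from I = 0.000784/0.00187 = 0.419.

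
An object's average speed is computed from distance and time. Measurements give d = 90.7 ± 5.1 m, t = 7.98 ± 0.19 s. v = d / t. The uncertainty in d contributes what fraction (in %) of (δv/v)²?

84.8%

(δv/v)² = (1·δd/d)² + (-1·δt/t)²
  d term: (1×0.0562)² = 0.00316
  t term: (-1×0.0238)² = 0.000567
Total = 0.00373. Share from d = 0.00316/0.00373 = 0.848.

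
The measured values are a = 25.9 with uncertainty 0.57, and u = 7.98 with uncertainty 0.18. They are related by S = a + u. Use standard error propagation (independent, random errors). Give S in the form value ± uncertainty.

33.9 ± 0.598

For a sum/difference, combine absolute errors in quadrature:
  (δa)² = 0.325;  (δu)² = 0.0324
δS = √(0.357) = 0.598
S = 33.9.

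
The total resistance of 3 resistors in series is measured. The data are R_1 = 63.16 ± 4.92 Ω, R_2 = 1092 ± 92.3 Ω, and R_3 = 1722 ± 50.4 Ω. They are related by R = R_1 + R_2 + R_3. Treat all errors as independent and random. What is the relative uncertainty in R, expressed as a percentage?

3.66%

R is a linear combination, so absolute uncertainties add in quadrature:
  (δR_1)² = 24.2;  (δR_2)² = 8520;  (δR_3)² = 2540
δR = √(11100) = 105 Ω
R = 2877 Ω, so δR/R = 105/2877 = 0.0366.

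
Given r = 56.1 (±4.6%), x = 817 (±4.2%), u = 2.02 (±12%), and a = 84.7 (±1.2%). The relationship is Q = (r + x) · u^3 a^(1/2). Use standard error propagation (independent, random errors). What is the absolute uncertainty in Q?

Let w = r + x = 873. δw = √(δr² + δx²) = √(6.66 + 1180) = 34.4, so δw/w = 0.0394.
Q is then a monomial in w, u, a:
δQ/Q = √((δw/w)² + (3·δu/u)² + (½·δa/a)²) = √(0.00155 + 0.130 + 3.6e-05) = 0.362
Q = 66200, so δQ = 0.362 × 66200 = 24000.

24000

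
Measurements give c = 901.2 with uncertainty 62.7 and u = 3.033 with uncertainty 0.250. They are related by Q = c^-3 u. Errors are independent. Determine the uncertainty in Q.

9.3e-10

Relative error in a monomial: (δQ/Q)² = Σ (nᵢ · δxᵢ/xᵢ)².
  (-3·δc/c)² = (-3×0.0696)² = 0.0436;  (1·δu/u)² = (1×0.0824)² = 0.00679
δQ/Q = √(0.0504) = 0.224
Q = 4.144e-09, so δQ = 0.224 × 4.144e-09 = 9.3e-10.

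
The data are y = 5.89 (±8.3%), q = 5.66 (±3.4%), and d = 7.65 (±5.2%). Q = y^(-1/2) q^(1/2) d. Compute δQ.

Each factor contributes (exponent × relative error)² to (δQ/Q)²:
  (−½·δy/y)² = (-0.5×0.0830)² = 0.00172;  (½·δq/q)² = (0.5×0.0340)² = 0.000289;  (1·δd/d)² = (1×0.0520)² = 0.00270
δQ/Q = √(0.00472) = 0.0687
Q = 7.50, so δQ = 0.0687 × 7.50 = 0.515.

0.515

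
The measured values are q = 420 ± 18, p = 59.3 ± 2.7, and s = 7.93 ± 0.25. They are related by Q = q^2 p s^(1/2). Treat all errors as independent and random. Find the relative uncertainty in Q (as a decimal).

0.0983

Q is a product of powers, so relative uncertainties combine in quadrature:
  (2·δq/q)² = (2×0.0429)² = 0.00735;  (1·δp/p)² = (1×0.0455)² = 0.00207;  (½·δs/s)² = (0.5×0.0315)² = 0.000248
δQ/Q = √(0.00967) = 0.0983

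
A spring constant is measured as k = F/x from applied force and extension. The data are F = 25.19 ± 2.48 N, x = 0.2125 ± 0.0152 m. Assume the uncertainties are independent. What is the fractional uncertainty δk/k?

0.122

Products/powers → add relative errors in quadrature, weighted by exponent:
  (1·δF/F)² = (1×0.0985)² = 0.00969;  (-1·δx/x)² = (-1×0.0715)² = 0.00512
δk/k = √(0.0148) = 0.122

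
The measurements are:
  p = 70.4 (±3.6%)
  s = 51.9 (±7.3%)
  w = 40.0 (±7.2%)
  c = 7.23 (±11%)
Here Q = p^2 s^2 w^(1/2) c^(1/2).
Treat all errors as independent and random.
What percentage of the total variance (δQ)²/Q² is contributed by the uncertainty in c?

9.81%

(δQ/Q)² = (2·δp/p)² + (2·δs/s)² + (½·δw/w)² + (½·δc/c)²
  p term: (2×0.0360)² = 0.00518
  s term: (2×0.0730)² = 0.0213
  w term: (0.5×0.0720)² = 0.00130
  c term: (0.5×0.110)² = 0.00302
Total = 0.0308. Share from c = 0.00302/0.0308 = 0.0981.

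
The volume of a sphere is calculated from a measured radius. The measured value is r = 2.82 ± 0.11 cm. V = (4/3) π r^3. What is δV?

V ∝ r^3, so δV/V = |3| · δr/r = 3 × 0.0390 = 0.117.
V = 93.9 cm^3, so δV = 0.117 × 93.9 = 11.0 cm^3.

11.0 cm^3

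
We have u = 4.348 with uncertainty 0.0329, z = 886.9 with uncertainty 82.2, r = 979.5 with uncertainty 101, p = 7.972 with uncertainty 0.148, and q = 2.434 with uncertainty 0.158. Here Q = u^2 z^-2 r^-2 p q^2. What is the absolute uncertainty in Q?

Products/powers → add relative errors in quadrature, weighted by exponent:
  (2·δu/u)² = (2×0.00757)² = 0.000229;  (-2·δz/z)² = (-2×0.0927)² = 0.0344;  (-2·δr/r)² = (-2×0.103)² = 0.0425;  (1·δp/p)² = (1×0.0186)² = 0.000345;  (2·δq/q)² = (2×0.0649)² = 0.0169
δQ/Q = √(0.0943) = 0.307
Q = 1.183e-09, so δQ = 0.307 × 1.183e-09 = 3.63e-10.

3.63e-10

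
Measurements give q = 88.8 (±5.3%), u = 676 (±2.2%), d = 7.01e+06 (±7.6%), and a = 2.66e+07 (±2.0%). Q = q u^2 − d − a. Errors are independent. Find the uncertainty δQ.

Let p = q·u^2 = 4.06e+07. δp/p = √((1·δq/q)² + (2·δu/u)²) = √(0.00281 + 0.00194) = 0.0689, so δp = 2.8e+06.
Q = p − d − a: δQ = √(δp² + δd² + δa²) = √(7.81e+12 + 2.84e+11 + 2.83e+11) = 2.89e+06

2.89e+06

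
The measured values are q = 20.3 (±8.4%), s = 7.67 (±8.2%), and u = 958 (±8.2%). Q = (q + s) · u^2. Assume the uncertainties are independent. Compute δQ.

4.53e+06

Let w = q + s = 28.0. δw = √(δq² + δs²) = √(2.91 + 0.396) = 1.82, so δw/w = 0.0650.
Q is then a monomial in w, u:
δQ/Q = √((δw/w)² + (2·δu/u)²) = √(0.00422 + 0.0269) = 0.176
Q = 2.57e+07, so δQ = 0.176 × 2.57e+07 = 4.53e+06.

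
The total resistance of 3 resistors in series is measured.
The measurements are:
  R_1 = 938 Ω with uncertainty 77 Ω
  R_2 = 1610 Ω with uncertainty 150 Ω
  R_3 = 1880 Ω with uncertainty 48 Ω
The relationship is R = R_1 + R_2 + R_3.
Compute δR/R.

R is a linear combination, so absolute uncertainties add in quadrature:
  (δR_1)² = 5930;  (δR_2)² = 22500;  (δR_3)² = 2300
δR = √(30700) = 175 Ω
R = 4430 Ω, so δR/R = 175/4430 = 0.0396.

0.0396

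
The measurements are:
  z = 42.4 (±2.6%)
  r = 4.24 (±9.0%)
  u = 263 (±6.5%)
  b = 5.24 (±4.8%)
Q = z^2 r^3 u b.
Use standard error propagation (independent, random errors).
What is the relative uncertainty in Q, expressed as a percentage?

28.7%

For a monomial Q ∝ z^2, r^3, u, b, fractional errors add in quadrature:
  (2·δz/z)² = (2×0.0260)² = 0.00270;  (3·δr/r)² = (3×0.0900)² = 0.0729;  (1·δu/u)² = (1×0.0650)² = 0.00423;  (1·δb/b)² = (1×0.0480)² = 0.00230
δQ/Q = √(0.0821) = 0.287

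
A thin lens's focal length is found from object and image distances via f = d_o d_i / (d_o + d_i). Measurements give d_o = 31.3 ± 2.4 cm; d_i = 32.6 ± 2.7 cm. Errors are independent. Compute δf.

∂f/∂d_o = (d_i/(d_o+d_i))² = 0.260;  ∂f/∂d_i = (d_o/(d_o+d_i))² = 0.240
δf = √((∂f/∂d_o · δd_o)² + (∂f/∂d_i · δd_i)²) = √(0.390 + 0.420) = 0.900 cm

0.900 cm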